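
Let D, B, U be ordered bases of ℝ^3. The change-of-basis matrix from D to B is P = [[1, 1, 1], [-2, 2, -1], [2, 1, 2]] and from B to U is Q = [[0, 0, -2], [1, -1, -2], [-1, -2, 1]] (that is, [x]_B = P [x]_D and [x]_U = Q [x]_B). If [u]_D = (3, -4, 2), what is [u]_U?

(-12, 5, 37)

Composing the changes, [u]_U = Q P [u]_D.
Q P = [[-4, -2, -4], [-1, -3, -2], [5, -4, 3]]; applying this to (3, -4, 2) gives (-12, 5, 37).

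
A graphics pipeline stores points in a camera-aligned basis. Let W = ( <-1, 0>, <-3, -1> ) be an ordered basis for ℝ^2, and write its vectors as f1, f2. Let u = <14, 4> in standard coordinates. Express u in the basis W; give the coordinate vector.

[u]_W is the unique c with M c = u, where M has columns f1, f2.
System: -c_1 - 3c_2 = 14, 0c_1 - c_2 = 4; solving gives c_1 = -2, c_2 = -4.
Check: -2f1 - 4f2 = <14, 4>.

<-2, -4>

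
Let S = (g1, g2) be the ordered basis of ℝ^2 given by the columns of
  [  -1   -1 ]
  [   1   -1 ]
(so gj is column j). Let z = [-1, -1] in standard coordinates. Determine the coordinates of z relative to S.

[0, 1]

We seek scalars with c_1 g1 + c_2 g2 = z; equivalently solve M c = z where the columns of M are g1, g2.
System: -c_1 - c_2 = -1, c_1 - c_2 = -1; solving gives c_1 = 0, c_2 = 1.
Check: 0·g1 + g2 = [-1, -1].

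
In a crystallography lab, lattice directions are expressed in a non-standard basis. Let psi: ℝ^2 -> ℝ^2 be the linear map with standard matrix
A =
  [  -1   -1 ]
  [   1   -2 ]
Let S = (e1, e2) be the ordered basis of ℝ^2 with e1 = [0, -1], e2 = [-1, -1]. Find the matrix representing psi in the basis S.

[[-1, 1], [-1, -2]]

The j-th column of [psi]_S is [psi(ej)]_S.
psi(e1) = A e1 = [1, 2] = -e1 - e2, so column 1 is [-1, -1].
Repeating for e2 and assembling the columns gives [[-1, 1], [-1, -2]].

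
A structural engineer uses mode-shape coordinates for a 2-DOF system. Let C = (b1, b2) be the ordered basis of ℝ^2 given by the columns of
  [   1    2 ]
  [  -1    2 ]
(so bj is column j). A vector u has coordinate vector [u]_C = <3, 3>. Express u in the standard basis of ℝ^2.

By definition u = 3b1 + 3b2.
Summing componentwise gives <9, 3>.

<9, 3>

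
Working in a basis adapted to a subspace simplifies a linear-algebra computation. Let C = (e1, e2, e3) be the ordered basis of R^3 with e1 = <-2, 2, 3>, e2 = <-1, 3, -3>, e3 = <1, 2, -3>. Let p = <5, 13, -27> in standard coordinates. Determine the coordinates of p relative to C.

Write p = c_1 e1 + ... + c_3 e3 and solve for the c_i.
Gaussian elimination on [M | p] yields c = (-2, 3, 4).
Check: -2e1 + 3e2 + 4e3 = <5, 13, -27>.

<-2, 3, 4>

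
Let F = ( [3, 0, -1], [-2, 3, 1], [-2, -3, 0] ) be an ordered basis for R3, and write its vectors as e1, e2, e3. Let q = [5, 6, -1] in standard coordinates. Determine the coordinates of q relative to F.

[3, 2, 0]

Write q = c_1 e1 + ... + c_3 e3 and solve for the c_i.
Gaussian elimination on [M | q] yields c = (3, 2, 0).
Check: 3e1 + 2e2 + 0·e3 = [5, 6, -1].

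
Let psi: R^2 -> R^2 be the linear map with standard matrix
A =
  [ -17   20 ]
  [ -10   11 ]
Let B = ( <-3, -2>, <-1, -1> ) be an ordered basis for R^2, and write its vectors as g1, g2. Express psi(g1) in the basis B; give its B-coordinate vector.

<-3, -2>

Column 1 of [psi]_B is the B-coordinate vector of psi(g1).
In standard coordinates psi(g1) = A g1 = <11, 8>.
Converting to B: <11, 8> = -3g1 - 2g2, so the coordinate vector is <-3, -2>.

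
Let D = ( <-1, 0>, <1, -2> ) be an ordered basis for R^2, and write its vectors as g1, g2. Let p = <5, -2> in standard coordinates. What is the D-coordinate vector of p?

<-4, 1>

We seek scalars with c_1 g1 + c_2 g2 = p; equivalently solve M c = p where the columns of M are g1, g2.
System: -c_1 + c_2 = 5, 0c_1 - 2c_2 = -2; solving gives c_1 = -4, c_2 = 1.
Check: -4g1 + g2 = <5, -2>.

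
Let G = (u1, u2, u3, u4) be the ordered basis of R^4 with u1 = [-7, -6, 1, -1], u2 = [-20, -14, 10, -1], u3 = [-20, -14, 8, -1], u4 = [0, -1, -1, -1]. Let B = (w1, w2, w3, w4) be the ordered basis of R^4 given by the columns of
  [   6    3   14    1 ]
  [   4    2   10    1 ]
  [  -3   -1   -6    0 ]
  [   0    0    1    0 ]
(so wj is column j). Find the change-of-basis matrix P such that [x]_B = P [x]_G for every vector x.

[[2, -2, 0, 2], [-1, 2, -2, 1], [-1, -1, -1, -1], [-2, 0, 0, -1]]

Column j of P is [uj]_B, since P maps G-coordinates to B-coordinates.
Expressing u1 in B: u1 = 2w1 - w2 - w3 - 2w4, so column 1 of P is [2, -1, -1, -2].
Doing the same for each uj gives P = [[2, -2, 0, 2], [-1, 2, -2, 1], [-1, -1, -1, -1], [-2, 0, 0, -1]].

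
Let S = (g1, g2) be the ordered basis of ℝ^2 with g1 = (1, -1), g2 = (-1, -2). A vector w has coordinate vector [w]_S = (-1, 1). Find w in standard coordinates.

The coordinates say w = -g1 + g2; adding the scaled basis vectors gives (-2, -1).

(-2, -1)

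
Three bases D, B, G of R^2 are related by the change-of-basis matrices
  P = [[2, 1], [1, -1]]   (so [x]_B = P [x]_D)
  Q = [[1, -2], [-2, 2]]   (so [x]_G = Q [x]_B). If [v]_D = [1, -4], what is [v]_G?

First [v]_B = P [v]_D = [-2, 5].
Then [v]_G = Q [v]_B = [-12, 14].

[-12, 14]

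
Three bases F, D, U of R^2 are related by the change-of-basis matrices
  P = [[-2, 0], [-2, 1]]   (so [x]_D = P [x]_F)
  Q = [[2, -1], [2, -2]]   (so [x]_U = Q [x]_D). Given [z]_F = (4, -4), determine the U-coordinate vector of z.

(-4, 8)

Apply P to get D-coordinates (-8, -12), then Q to get U-coordinates.
The result is [z]_U = (-4, 8).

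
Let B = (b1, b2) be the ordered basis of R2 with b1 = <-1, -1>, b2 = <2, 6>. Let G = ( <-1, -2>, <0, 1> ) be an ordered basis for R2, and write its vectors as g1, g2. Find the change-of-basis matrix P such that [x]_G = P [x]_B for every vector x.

[[1, -2], [1, 2]]

Column j of P is [bj]_G, since P maps B-coordinates to G-coordinates.
Expressing b1 in G: b1 = g1 + g2, so column 1 of P is <1, 1>.
Doing the same for each bj gives P = [[1, -2], [1, 2]].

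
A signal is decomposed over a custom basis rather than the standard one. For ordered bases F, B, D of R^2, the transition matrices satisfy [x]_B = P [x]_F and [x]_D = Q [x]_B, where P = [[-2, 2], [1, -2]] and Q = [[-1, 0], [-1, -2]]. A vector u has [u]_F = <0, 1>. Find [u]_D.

<-2, 2>

Composing the changes, [u]_D = Q P [u]_F.
Q P = [[2, -2], [0, 2]]; applying this to <0, 1> gives <-2, 2>.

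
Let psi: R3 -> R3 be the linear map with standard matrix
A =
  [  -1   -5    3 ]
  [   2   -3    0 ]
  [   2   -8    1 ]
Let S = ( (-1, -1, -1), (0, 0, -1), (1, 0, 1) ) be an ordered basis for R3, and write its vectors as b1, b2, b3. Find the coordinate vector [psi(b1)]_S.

Column 1 of [psi]_S is the S-coordinate vector of psi(b1).
In standard coordinates psi(b1) = A b1 = (3, 1, 5).
Converting to S: (3, 1, 5) = -b1 - 2b2 + 2b3, so the coordinate vector is (-1, -2, 2).

(-1, -2, 2)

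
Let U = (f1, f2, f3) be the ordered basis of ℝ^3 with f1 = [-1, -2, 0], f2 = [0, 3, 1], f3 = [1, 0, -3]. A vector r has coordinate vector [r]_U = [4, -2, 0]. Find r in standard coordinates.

The coordinates say r = 4f1 - 2f2 + 0·f3; adding the scaled basis vectors gives [-4, -14, -2].

[-4, -14, -2]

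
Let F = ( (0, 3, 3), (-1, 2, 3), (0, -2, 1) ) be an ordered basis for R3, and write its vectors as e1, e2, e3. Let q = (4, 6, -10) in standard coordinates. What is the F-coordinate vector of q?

(2, -4, -4)

Write q = c_1 e1 + ... + c_3 e3 and solve for the c_i.
Row-reducing the augmented matrix [M | q] gives c = (2, -4, -4).
Check: 2e1 - 4e2 - 4e3 = (4, 6, -10).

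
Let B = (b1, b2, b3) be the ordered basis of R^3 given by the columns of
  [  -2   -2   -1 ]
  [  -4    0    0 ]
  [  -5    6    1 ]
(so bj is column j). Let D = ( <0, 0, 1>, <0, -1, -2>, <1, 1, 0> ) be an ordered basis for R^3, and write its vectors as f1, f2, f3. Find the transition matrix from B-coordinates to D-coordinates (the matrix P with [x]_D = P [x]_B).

Let M have columns bj and N have columns fj. Then for every x, N [x]_D = x = M [x]_B, so P = N^(-1) M.
Since det N = 1, N^(-1) has integer entries; multiplying gives P = [[-1, 2, -1], [2, -2, -1], [-2, -2, -1]].

[[-1, 2, -1], [2, -2, -1], [-2, -2, -1]]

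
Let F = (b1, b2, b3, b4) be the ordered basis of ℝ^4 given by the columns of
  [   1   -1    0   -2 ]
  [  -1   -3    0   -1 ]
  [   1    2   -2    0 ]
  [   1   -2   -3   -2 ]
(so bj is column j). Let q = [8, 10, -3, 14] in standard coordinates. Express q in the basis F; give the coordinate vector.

[1, -3, -1, -2]

[q]_F is the unique c with M c = q, where M has columns b1, ..., b4.
Gaussian elimination on [M | q] yields c = (1, -3, -1, -2).
Check: b1 - 3b2 - b3 - 2b4 = [8, 10, -3, 14].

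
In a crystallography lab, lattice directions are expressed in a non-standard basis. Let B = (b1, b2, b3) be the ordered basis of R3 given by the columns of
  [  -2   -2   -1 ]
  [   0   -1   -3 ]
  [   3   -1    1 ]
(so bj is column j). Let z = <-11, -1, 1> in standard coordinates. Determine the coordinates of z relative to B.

<2, 4, -1>

We seek scalars with c_1 b1 + ... + c_3 b3 = z; equivalently solve M c = z where the columns of M are b1, ..., b3.
Gaussian elimination on [M | z] yields c = (2, 4, -1).
Check: 2b1 + 4b2 - b3 = <-11, -1, 1>.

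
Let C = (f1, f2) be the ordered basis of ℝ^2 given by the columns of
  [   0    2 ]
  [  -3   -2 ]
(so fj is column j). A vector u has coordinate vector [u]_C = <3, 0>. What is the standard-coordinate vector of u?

u = M [u]_C, where M has columns f1, f2.
Carrying out the matrix-vector product, u = <0, -9>.

<0, -9>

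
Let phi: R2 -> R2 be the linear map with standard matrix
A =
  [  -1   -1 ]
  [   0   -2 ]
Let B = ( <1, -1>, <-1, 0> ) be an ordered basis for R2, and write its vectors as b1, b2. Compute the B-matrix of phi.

[[-2, 0], [-2, -1]]

The j-th column of [phi]_B is [phi(bj)]_B.
phi(b1) = A b1 = <0, 2> = -2b1 - 2b2, so column 1 is <-2, -2>.
Repeating for b2 and assembling the columns gives [[-2, 0], [-2, -1]].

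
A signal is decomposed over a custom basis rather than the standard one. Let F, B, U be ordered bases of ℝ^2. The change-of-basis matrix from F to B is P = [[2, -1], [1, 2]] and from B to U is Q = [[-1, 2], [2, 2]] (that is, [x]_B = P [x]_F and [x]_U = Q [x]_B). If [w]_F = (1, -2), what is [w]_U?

Composing the changes, [w]_U = Q P [w]_F.
Q P = [[0, 5], [6, 2]]; applying this to (1, -2) gives (-10, 2).

(-10, 2)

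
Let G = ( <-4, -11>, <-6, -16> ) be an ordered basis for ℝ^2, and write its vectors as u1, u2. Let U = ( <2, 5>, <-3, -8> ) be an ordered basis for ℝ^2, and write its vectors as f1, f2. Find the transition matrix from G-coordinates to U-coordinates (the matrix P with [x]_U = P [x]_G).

Take x = uj: its G-coordinates are the j-th standard unit vector, so P e_j — column j of P — equals [uj]_U.
u1 = f1 + 2f2, giving column 1 = <1, 2>; repeating for each j gives P = [[1, 0], [2, 2]].

[[1, 0], [2, 2]]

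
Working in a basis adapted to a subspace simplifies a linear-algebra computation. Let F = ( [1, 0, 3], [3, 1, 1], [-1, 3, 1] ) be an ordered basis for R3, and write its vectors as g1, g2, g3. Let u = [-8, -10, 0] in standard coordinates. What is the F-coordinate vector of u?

[2, -4, -2]

[u]_F is the unique c with M c = u, where M has columns g1, ..., g3.
Gaussian elimination on [M | u] yields c = (2, -4, -2).
Check: 2g1 - 4g2 - 2g3 = [-8, -10, 0].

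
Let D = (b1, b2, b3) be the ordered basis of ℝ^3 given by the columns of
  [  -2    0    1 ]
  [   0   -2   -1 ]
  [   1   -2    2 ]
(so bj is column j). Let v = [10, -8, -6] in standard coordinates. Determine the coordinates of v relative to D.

[-4, 3, 2]

Write v = c_1 b1 + ... + c_3 b3 and solve for the c_i.
Solving this 3x3 system gives c = (-4, 3, 2).
Check: -4b1 + 3b2 + 2b3 = [10, -8, -6].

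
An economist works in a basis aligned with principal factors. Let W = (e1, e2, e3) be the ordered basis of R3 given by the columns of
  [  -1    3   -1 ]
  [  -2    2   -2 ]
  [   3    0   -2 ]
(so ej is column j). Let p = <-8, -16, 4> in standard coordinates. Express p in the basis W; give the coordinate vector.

Write p = c_1 e1 + ... + c_3 e3 and solve for the c_i.
Solving this 3x3 system gives c = (4, 0, 4).
Check: 4e1 + 0·e2 + 4e3 = <-8, -16, 4>.

<4, 0, 4>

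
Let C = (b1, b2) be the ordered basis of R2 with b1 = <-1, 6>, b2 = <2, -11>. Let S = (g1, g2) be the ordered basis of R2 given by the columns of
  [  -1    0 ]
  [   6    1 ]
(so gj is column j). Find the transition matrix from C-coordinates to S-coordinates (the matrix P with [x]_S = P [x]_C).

[[1, -2], [0, 1]]

Take x = bj: its C-coordinates are the j-th standard unit vector, so P e_j — column j of P — equals [bj]_S.
b1 = g1 + 0·g2, giving column 1 = <1, 0>; repeating for each j gives P = [[1, -2], [0, 1]].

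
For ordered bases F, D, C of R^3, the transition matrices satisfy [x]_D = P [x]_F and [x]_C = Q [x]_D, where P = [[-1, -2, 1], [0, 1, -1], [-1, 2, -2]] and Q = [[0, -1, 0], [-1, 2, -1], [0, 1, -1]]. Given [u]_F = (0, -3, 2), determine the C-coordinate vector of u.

Composing the changes, [u]_C = Q P [u]_F.
Q P = [[0, -1, 1], [2, 2, -1], [1, -1, 1]]; applying this to (0, -3, 2) gives (5, -8, 5).

(5, -8, 5)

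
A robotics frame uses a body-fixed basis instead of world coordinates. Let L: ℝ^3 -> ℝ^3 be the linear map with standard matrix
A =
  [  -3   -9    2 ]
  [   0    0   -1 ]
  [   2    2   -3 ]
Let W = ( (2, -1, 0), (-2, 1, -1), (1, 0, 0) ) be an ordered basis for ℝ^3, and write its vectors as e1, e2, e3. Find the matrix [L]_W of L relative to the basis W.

[[-2, -2, -2], [-2, -1, -2], [3, -3, -3]]

The j-th column of [L]_W is [L(ej)]_W.
L(e1) = A e1 = (3, 0, 2) = -2e1 - 2e2 + 3e3, so column 1 is (-2, -2, 3).
Repeating for e2, e3 and assembling the columns gives [[-2, -2, -2], [-2, -1, -2], [3, -3, -3]].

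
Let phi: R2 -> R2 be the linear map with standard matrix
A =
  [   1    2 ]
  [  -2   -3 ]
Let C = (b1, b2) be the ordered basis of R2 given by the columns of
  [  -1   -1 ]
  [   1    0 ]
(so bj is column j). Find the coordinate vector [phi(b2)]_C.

(2, -1)

Column 2 of [phi]_C is the C-coordinate vector of phi(b2).
In standard coordinates phi(b2) = A b2 = (-1, 2).
Converting to C: (-1, 2) = 2b1 - b2, so the coordinate vector is (2, -1).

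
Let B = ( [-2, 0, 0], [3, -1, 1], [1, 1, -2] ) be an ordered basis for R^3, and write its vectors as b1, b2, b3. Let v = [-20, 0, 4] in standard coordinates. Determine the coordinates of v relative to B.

[2, -4, -4]

Write v = c_1 b1 + ... + c_3 b3 and solve for the c_i.
Gaussian elimination on [M | v] yields c = (2, -4, -4).
Check: 2b1 - 4b2 - 4b3 = [-20, 0, 4].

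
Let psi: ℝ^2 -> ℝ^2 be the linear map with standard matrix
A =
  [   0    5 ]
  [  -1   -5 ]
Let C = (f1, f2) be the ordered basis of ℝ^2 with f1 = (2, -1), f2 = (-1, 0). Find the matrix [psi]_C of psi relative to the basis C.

Let P have columns f1, f2. Then [psi]_C = P^(-1) A P.
Here det P = -1, so P^(-1) is integer; computing A P first and then P^(-1)(A P) gives [[-3, -1], [-1, -2]].

[[-3, -1], [-1, -2]]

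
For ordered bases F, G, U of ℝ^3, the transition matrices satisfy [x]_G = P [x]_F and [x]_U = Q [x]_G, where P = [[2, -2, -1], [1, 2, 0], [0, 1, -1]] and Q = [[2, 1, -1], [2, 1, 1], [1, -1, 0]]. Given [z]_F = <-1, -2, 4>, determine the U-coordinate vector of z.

Composing the changes, [z]_U = Q P [z]_F.
Q P = [[5, -3, -1], [5, -1, -3], [1, -4, -1]]; applying this to <-1, -2, 4> gives <-3, -15, 3>.

<-3, -15, 3>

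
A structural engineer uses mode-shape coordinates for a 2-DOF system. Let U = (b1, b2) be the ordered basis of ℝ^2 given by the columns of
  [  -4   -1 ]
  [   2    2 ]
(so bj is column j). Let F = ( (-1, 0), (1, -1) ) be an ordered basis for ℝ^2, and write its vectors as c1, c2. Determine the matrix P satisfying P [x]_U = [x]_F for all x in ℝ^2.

[[2, -1], [-2, -2]]

Column j of P is [bj]_F, since P maps U-coordinates to F-coordinates.
Expressing b1 in F: b1 = 2c1 - 2c2, so column 1 of P is (2, -2).
Doing the same for each bj gives P = [[2, -1], [-2, -2]].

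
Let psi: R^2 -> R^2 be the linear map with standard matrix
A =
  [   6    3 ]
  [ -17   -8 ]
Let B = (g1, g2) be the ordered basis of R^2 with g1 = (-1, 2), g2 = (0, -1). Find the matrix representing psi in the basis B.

[[0, 3], [-1, -2]]

The j-th column of [psi]_B is [psi(gj)]_B.
psi(g1) = A g1 = (0, 1) = 0·g1 - g2, so column 1 is (0, -1).
Repeating for g2 and assembling the columns gives [[0, 3], [-1, -2]].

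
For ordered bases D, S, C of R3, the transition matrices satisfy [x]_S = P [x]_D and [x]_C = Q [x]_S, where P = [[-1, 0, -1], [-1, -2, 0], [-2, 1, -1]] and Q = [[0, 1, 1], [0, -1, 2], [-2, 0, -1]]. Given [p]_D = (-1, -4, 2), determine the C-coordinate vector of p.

(5, -17, 6)

Composing the changes, [p]_C = Q P [p]_D.
Q P = [[-3, -1, -1], [-3, 4, -2], [4, -1, 3]]; applying this to (-1, -4, 2) gives (5, -17, 6).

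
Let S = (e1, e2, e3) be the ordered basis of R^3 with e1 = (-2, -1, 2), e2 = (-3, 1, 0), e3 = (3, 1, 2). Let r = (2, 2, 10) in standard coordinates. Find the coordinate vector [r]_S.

(2, 1, 3)

We seek scalars with c_1 e1 + ... + c_3 e3 = r; equivalently solve M c = r where the columns of M are e1, ..., e3.
Row-reducing the augmented matrix [M | r] gives c = (2, 1, 3).
Check: 2e1 + e2 + 3e3 = (2, 2, 10).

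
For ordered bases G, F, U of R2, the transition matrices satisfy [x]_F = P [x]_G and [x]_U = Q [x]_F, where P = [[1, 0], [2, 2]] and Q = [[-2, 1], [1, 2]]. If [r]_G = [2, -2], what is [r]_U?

Apply P to get F-coordinates [2, 0], then Q to get U-coordinates.
The result is [r]_U = [-4, 2].

[-4, 2]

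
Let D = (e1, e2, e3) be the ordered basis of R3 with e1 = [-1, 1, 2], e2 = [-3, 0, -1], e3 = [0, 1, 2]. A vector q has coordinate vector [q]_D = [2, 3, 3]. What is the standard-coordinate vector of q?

[-11, 5, 7]

q = M [q]_D, where M has columns e1, ..., e3.
Carrying out the matrix-vector product, q = [-11, 5, 7].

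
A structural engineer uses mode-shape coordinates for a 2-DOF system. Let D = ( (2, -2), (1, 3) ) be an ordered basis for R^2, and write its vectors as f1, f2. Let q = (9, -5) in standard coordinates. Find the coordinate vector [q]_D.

We seek scalars with c_1 f1 + c_2 f2 = q; equivalently solve M c = q where the columns of M are f1, f2.
System: 2c_1 + c_2 = 9, -2c_1 + 3c_2 = -5; solving gives c_1 = 4, c_2 = 1.
Check: 4f1 + f2 = (9, -5).

(4, 1)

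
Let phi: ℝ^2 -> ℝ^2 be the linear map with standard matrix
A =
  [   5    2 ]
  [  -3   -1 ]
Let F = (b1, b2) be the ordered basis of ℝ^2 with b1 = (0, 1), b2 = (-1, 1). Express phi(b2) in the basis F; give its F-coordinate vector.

Column 2 of [phi]_F is the F-coordinate vector of phi(b2).
In standard coordinates phi(b2) = A b2 = (-3, 2).
Converting to F: (-3, 2) = -b1 + 3b2, so the coordinate vector is (-1, 3).

(-1, 3)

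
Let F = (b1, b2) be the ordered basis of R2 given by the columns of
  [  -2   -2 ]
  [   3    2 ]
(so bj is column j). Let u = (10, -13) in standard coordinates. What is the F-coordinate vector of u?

(-3, -2)

Write u = c_1 b1 + c_2 b2 and solve for the c_i.
System: -2c_1 - 2c_2 = 10, 3c_1 + 2c_2 = -13; solving gives c_1 = -3, c_2 = -2.
Check: -3b1 - 2b2 = (10, -13).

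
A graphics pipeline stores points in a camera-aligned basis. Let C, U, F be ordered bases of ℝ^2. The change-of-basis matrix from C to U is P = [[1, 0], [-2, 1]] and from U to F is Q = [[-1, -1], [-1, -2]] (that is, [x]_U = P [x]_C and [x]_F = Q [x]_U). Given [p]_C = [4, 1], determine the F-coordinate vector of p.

[3, 10]

Composing the changes, [p]_F = Q P [p]_C.
Q P = [[1, -1], [3, -2]]; applying this to [4, 1] gives [3, 10].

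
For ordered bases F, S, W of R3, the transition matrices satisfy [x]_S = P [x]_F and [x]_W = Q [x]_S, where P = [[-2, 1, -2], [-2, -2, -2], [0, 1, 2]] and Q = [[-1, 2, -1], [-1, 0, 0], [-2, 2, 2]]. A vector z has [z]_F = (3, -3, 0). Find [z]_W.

First [z]_S = P [z]_F = (-9, 0, -3).
Then [z]_W = Q [z]_S = (12, 9, 12).

(12, 9, 12)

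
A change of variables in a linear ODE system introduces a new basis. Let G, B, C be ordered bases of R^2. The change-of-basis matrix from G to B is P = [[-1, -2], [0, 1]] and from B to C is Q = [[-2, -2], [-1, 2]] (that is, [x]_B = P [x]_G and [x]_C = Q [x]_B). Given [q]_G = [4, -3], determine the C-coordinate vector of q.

Apply P to get B-coordinates [2, -3], then Q to get C-coordinates.
The result is [q]_C = [2, -8].

[2, -8]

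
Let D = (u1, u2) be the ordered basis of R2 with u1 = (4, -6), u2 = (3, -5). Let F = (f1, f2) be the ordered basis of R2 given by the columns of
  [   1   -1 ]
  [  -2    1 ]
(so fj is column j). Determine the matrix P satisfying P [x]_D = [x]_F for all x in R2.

[[2, 2], [-2, -1]]

Let M have columns uj and N have columns fj. Then for every x, N [x]_F = x = M [x]_D, so P = N^(-1) M.
Since det N = -1, N^(-1) has integer entries; multiplying gives P = [[2, 2], [-2, -1]].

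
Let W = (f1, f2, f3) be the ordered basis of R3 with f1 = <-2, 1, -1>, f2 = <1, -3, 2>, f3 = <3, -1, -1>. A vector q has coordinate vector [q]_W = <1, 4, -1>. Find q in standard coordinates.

By definition q = f1 + 4f2 - f3.
Summing componentwise gives <-1, -10, 8>.

<-1, -10, 8>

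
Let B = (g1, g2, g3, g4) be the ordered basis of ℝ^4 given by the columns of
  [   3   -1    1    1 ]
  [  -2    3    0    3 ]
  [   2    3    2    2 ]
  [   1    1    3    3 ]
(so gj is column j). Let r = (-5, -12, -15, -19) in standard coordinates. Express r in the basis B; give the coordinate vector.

[r]_B is the unique c with M c = r, where M has columns g1, ..., g4.
Solving this 4x4 system gives c = (0, -1, -3, -3).
Check: 0·g1 - g2 - 3g3 - 3g4 = (-5, -12, -15, -19).

(0, -1, -3, -3)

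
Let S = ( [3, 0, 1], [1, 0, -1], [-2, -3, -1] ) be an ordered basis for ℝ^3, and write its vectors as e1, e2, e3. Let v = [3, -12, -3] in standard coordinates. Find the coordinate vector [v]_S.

[3, 2, 4]

Write v = c_1 e1 + ... + c_3 e3 and solve for the c_i.
Solving this 3x3 system gives c = (3, 2, 4).
Check: 3e1 + 2e2 + 4e3 = [3, -12, -3].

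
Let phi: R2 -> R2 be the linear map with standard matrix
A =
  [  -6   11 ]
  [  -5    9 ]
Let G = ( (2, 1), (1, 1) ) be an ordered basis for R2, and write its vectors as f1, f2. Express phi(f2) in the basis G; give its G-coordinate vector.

(1, 3)

Compute phi(f2) = A f2 = (5, 4) in standard coordinates.
Then write this in G-coordinates: solve for y in y_1 f1 + y_2 f2 = (5, 4).
This gives y = (1, 3), which is column 2 of [phi]_G.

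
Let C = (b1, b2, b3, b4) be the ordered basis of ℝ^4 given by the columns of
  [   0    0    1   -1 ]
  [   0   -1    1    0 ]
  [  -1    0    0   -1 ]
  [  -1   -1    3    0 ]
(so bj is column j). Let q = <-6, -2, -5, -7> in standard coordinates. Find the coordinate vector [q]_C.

<1, 0, -2, 4>

[q]_C is the unique c with M c = q, where M has columns b1, ..., b4.
Gaussian elimination on [M | q] yields c = (1, 0, -2, 4).
Check: b1 + 0·b2 - 2b3 + 4b4 = <-6, -2, -5, -7>.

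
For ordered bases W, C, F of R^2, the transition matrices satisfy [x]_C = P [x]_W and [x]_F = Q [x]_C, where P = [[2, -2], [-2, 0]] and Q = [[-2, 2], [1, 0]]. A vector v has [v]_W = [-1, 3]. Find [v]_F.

Composing the changes, [v]_F = Q P [v]_W.
Q P = [[-8, 4], [2, -2]]; applying this to [-1, 3] gives [20, -8].

[20, -8]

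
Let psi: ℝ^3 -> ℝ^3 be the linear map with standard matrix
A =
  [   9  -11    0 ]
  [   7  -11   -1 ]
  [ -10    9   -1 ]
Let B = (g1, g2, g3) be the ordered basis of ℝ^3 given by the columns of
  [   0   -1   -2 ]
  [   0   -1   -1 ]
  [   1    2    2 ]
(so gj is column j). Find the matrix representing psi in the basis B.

[[-3, 3, -1], [2, -2, 3], [-1, 0, 2]]

The j-th column of [psi]_B is [psi(gj)]_B.
psi(g1) = A g1 = [0, -1, -1] = -3g1 + 2g2 - g3, so column 1 is [-3, 2, -1].
Repeating for g2, g3 and assembling the columns gives [[-3, 3, -1], [2, -2, 3], [-1, 0, 2]].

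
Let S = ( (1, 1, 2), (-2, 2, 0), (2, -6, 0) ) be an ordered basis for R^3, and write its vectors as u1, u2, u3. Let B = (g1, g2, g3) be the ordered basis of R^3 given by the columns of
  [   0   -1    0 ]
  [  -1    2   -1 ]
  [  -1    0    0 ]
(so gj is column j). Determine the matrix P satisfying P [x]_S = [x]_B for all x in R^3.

Take x = uj: its S-coordinates are the j-th standard unit vector, so P e_j — column j of P — equals [uj]_B.
u1 = -2g1 - g2 - g3, giving column 1 = (-2, -1, -1); repeating for each j gives P = [[-2, 0, 0], [-1, 2, -2], [-1, 2, 2]].

[[-2, 0, 0], [-1, 2, -2], [-1, 2, 2]]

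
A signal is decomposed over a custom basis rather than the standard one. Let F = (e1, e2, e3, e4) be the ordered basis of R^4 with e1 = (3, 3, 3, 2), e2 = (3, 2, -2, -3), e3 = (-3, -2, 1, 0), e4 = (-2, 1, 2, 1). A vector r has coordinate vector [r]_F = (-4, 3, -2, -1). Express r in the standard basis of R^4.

By definition r = -4e1 + 3e2 - 2e3 - e4.
Summing componentwise gives (5, -3, -22, -18).

(5, -3, -22, -18)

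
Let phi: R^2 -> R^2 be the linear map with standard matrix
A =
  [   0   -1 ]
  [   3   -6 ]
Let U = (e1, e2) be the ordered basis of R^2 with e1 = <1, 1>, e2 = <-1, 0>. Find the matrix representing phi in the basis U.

With P the matrix whose columns are e1, e2, [phi]_U = P^(-1) A P.
Column by column: phi(e1) = A e1 = <-1, -3>; its U-coordinates <-3, -2> give column 1.
Continuing for each basis vector yields [phi]_U = [[-3, -3], [-2, -3]].

[[-3, -3], [-2, -3]]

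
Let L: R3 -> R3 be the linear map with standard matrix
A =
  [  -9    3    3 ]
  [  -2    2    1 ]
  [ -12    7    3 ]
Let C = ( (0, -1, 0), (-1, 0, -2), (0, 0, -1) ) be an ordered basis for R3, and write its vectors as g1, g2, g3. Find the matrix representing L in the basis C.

[[2, 0, 1], [3, -3, 3], [1, 0, -3]]

With P the matrix whose columns are g1, ..., g3, [L]_C = P^(-1) A P.
Column by column: L(g1) = A g1 = (-3, -2, -7); its C-coordinates (2, 3, 1) give column 1.
Continuing for each basis vector yields [L]_C = [[2, 0, 1], [3, -3, 3], [1, 0, -3]].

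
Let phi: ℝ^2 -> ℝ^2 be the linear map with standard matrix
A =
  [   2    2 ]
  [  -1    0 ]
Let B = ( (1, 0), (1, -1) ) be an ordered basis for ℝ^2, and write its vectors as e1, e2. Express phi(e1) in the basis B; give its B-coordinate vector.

Compute phi(e1) = A e1 = (2, -1) in standard coordinates.
Then write this in B-coordinates: solve for y in y_1 e1 + y_2 e2 = (2, -1).
This gives y = (1, 1), which is column 1 of [phi]_B.

(1, 1)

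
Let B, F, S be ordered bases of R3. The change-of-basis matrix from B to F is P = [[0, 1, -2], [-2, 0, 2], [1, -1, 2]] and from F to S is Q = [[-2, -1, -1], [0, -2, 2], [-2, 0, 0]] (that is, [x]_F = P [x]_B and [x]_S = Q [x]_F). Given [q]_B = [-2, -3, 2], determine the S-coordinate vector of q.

Composing the changes, [q]_S = Q P [q]_B.
Q P = [[1, -1, 0], [6, -2, 0], [0, -2, 4]]; applying this to [-2, -3, 2] gives [1, -6, 14].

[1, -6, 14]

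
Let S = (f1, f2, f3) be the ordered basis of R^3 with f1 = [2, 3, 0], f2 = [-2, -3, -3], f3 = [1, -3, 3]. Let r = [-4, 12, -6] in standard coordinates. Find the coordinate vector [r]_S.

We seek scalars with c_1 f1 + ... + c_3 f3 = r; equivalently solve M c = r where the columns of M are f1, ..., f3.
Gaussian elimination on [M | r] yields c = (-2, -2, -4).
Check: -2f1 - 2f2 - 4f3 = [-4, 12, -6].

[-2, -2, -4]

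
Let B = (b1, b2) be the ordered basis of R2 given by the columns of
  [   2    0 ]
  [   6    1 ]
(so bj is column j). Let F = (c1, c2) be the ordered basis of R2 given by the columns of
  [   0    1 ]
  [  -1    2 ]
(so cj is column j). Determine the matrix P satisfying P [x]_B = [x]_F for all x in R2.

[[-2, -1], [2, 0]]

Let M have columns bj and N have columns cj. Then for every x, N [x]_F = x = M [x]_B, so P = N^(-1) M.
Since det N = 1, N^(-1) has integer entries; multiplying gives P = [[-2, -1], [2, 0]].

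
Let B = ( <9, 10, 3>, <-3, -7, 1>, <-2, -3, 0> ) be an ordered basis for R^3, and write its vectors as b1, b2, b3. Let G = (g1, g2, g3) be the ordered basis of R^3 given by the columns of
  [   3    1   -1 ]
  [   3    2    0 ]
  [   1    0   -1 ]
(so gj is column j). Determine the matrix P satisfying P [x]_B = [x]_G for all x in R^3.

Take x = bj: its B-coordinates are the j-th standard unit vector, so P e_j — column j of P — equals [bj]_G.
b1 = 2g1 + 2g2 - g3, giving column 1 = <2, 2, -1>; repeating for each j gives P = [[2, -1, -1], [2, -2, 0], [-1, -2, -1]].

[[2, -1, -1], [2, -2, 0], [-1, -2, -1]]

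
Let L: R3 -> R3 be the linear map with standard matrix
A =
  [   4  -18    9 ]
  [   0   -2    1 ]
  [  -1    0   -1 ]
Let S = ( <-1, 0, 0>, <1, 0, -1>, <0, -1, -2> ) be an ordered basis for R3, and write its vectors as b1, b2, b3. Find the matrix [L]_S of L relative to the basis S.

[[3, 3, -2], [-1, -2, -2], [0, 1, 0]]

Let P have columns b1, ..., b3. Then [L]_S = P^(-1) A P.
Here det P = 1, so P^(-1) is integer; computing A P first and then P^(-1)(A P) gives [[3, 3, -2], [-1, -2, -2], [0, 1, 0]].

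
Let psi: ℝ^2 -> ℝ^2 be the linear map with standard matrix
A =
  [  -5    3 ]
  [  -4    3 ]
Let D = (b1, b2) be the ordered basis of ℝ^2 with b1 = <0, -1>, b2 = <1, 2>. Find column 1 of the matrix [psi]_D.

<-3, -3>

Column 1 of [psi]_D is the D-coordinate vector of psi(b1).
In standard coordinates psi(b1) = A b1 = <-3, -3>.
Converting to D: <-3, -3> = -3b1 - 3b2, so the coordinate vector is <-3, -3>.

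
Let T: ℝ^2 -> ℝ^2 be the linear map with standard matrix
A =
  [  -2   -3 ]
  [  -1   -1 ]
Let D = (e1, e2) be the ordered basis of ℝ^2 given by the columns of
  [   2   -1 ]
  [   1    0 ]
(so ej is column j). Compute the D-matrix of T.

With P the matrix whose columns are e1, e2, [T]_D = P^(-1) A P.
Column by column: T(e1) = A e1 = [-7, -3]; its D-coordinates [-3, 1] give column 1.
Continuing for each basis vector yields [T]_D = [[-3, 1], [1, 0]].

[[-3, 1], [1, 0]]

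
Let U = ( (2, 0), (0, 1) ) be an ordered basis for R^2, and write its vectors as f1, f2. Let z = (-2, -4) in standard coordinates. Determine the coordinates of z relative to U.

We seek scalars with c_1 f1 + c_2 f2 = z; equivalently solve M c = z where the columns of M are f1, f2.
System: 2c_1 + 0c_2 = -2, 0c_1 + c_2 = -4; solving gives c_1 = -1, c_2 = -4.
Check: -f1 - 4f2 = (-2, -4).

(-1, -4)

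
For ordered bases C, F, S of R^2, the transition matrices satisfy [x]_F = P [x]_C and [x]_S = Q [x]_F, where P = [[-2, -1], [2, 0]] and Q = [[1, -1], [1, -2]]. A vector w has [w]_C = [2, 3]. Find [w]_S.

First [w]_F = P [w]_C = [-7, 4].
Then [w]_S = Q [w]_F = [-11, -15].

[-11, -15]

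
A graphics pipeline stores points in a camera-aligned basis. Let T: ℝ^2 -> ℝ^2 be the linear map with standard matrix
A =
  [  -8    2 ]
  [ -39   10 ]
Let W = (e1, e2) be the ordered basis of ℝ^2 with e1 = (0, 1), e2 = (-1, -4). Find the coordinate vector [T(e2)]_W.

Column 2 of [T]_W is the W-coordinate vector of T(e2).
In standard coordinates T(e2) = A e2 = (0, -1).
Converting to W: (0, -1) = -e1 + 0·e2, so the coordinate vector is (-1, 0).

(-1, 0)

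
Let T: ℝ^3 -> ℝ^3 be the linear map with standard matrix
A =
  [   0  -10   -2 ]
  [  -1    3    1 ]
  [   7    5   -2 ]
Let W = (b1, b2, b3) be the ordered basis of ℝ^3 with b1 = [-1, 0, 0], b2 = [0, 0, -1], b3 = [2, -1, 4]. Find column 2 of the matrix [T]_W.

Compute T(b2) = A b2 = [2, -1, 2] in standard coordinates.
Then write this in W-coordinates: solve for y in y_1 b1 + ... + y_3 b3 = [2, -1, 2].
This gives y = [0, 2, 1], which is column 2 of [T]_W.

[0, 2, 1]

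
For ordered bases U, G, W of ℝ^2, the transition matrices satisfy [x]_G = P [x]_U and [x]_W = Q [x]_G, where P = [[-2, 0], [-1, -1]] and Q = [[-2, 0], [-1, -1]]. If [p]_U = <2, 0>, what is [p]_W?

<8, 6>

Composing the changes, [p]_W = Q P [p]_U.
Q P = [[4, 0], [3, 1]]; applying this to <2, 0> gives <8, 6>.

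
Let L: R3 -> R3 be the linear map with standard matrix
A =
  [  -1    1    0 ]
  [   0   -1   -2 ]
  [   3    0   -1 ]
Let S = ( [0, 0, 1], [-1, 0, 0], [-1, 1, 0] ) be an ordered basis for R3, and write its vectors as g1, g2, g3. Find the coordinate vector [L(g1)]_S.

Compute L(g1) = A g1 = [0, -2, -1] in standard coordinates.
Then write this in S-coordinates: solve for y in y_1 g1 + ... + y_3 g3 = [0, -2, -1].
This gives y = [-1, 2, -2], which is column 1 of [L]_S.

[-1, 2, -2]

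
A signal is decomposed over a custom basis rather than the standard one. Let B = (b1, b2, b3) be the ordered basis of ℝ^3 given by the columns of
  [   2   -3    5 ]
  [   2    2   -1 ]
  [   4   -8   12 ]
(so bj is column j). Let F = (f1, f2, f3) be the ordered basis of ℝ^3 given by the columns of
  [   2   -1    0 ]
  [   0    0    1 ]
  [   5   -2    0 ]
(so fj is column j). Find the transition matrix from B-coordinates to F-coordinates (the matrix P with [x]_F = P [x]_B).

[[0, -2, 2], [-2, -1, -1], [2, 2, -1]]

Let M have columns bj and N have columns fj. Then for every x, N [x]_F = x = M [x]_B, so P = N^(-1) M.
Since det N = -1, N^(-1) has integer entries; multiplying gives P = [[0, -2, 2], [-2, -1, -1], [2, 2, -1]].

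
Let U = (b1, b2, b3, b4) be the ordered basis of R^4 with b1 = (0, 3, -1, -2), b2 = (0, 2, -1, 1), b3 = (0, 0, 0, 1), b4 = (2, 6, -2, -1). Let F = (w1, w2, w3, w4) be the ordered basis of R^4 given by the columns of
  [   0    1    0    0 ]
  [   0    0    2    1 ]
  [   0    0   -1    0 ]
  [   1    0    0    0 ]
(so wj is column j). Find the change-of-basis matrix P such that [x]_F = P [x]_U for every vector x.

Take x = bj: its U-coordinates are the j-th standard unit vector, so P e_j — column j of P — equals [bj]_F.
b1 = -2w1 + 0·w2 + w3 + w4, giving column 1 = (-2, 0, 1, 1); repeating for each j gives P = [[-2, 1, 1, -1], [0, 0, 0, 2], [1, 1, 0, 2], [1, 0, 0, 2]].

[[-2, 1, 1, -1], [0, 0, 0, 2], [1, 1, 0, 2], [1, 0, 0, 2]]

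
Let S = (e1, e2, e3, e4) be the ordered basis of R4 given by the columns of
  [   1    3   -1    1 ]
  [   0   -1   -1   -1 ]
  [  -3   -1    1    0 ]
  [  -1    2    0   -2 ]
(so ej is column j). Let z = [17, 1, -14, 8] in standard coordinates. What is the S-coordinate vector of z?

[2, 4, -4, -1]

[z]_S is the unique c with M c = z, where M has columns e1, ..., e4.
Row-reducing the augmented matrix [M | z] gives c = (2, 4, -4, -1).
Check: 2e1 + 4e2 - 4e3 - e4 = [17, 1, -14, 8].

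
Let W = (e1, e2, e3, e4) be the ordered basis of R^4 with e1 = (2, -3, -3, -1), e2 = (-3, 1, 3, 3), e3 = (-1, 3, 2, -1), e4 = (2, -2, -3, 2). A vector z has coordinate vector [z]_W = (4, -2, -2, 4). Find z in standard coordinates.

z = M [z]_W, where M has columns e1, ..., e4.
Carrying out the matrix-vector product, z = (24, -28, -34, 0).

(24, -28, -34, 0)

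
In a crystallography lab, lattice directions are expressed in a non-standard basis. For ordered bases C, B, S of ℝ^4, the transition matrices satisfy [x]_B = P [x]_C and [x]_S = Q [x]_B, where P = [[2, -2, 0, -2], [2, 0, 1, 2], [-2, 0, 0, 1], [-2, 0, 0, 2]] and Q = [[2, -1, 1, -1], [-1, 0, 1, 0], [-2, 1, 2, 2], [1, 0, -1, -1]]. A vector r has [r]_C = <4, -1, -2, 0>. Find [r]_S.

<14, -18, -46, 26>

First [r]_B = P [r]_C = <10, 6, -8, -8>.
Then [r]_S = Q [r]_B = <14, -18, -46, 26>.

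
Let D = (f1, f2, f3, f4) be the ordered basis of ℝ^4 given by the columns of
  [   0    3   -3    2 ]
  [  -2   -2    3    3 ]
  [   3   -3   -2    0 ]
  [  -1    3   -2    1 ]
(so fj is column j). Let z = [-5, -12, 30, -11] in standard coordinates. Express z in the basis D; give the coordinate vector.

[z]_D is the unique c with M c = z, where M has columns f1, ..., f4.
Solving this 4x4 system gives c = (4, -4, -3, -1).
Check: 4f1 - 4f2 - 3f3 - f4 = [-5, -12, 30, -11].

[4, -4, -3, -1]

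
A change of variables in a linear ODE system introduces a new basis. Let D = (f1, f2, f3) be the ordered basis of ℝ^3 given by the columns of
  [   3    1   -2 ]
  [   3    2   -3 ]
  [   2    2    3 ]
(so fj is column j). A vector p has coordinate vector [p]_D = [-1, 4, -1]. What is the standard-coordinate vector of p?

The coordinates say p = -f1 + 4f2 - f3; adding the scaled basis vectors gives [3, 8, 3].

[3, 8, 3]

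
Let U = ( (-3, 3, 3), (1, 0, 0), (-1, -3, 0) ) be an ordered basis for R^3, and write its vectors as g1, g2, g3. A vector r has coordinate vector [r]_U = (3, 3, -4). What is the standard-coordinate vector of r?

(-2, 21, 9)

By definition r = 3g1 + 3g2 - 4g3.
Summing componentwise gives (-2, 21, 9).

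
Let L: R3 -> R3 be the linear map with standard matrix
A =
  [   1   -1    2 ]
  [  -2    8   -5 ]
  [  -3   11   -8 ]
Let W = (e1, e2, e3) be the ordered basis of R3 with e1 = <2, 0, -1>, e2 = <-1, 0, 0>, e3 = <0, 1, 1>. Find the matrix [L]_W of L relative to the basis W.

[[-1, -1, 0], [-2, -1, -1], [1, 2, 3]]

With P the matrix whose columns are e1, ..., e3, [L]_W = P^(-1) A P.
Column by column: L(e1) = A e1 = <0, 1, 2>; its W-coordinates <-1, -2, 1> give column 1.
Continuing for each basis vector yields [L]_W = [[-1, -1, 0], [-2, -1, -1], [1, 2, 3]].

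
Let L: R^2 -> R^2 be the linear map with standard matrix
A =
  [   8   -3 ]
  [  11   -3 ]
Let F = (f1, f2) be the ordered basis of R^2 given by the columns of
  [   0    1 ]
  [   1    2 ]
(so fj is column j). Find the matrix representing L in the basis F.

Let P have columns f1, f2. Then [L]_F = P^(-1) A P.
Here det P = -1, so P^(-1) is integer; computing A P first and then P^(-1)(A P) gives [[3, 1], [-3, 2]].

[[3, 1], [-3, 2]]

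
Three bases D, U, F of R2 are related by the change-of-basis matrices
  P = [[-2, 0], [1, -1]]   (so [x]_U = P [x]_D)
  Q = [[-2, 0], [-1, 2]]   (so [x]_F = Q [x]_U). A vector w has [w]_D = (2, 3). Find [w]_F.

Apply P to get U-coordinates (-4, -1), then Q to get F-coordinates.
The result is [w]_F = (8, 2).

(8, 2)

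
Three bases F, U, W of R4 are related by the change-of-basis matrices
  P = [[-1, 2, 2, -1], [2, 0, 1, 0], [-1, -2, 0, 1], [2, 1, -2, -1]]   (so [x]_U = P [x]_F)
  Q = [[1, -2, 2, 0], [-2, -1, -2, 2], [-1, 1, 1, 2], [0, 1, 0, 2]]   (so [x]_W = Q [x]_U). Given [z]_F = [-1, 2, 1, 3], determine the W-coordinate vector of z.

[6, -17, -15, -11]

Composing the changes, [z]_W = Q P [z]_F.
Q P = [[-7, -2, 0, 1], [6, 2, -9, -2], [6, -2, -5, 0], [6, 2, -3, -2]]; applying this to [-1, 2, 1, 3] gives [6, -17, -15, -11].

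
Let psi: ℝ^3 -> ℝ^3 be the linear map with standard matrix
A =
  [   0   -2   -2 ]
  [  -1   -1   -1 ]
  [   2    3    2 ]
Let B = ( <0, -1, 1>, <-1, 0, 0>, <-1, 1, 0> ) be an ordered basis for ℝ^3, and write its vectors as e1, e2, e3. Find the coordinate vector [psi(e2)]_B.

<-2, 1, -1>

Compute psi(e2) = A e2 = <0, 1, -2> in standard coordinates.
Then write this in B-coordinates: solve for y in y_1 e1 + ... + y_3 e3 = <0, 1, -2>.
This gives y = <-2, 1, -1>, which is column 2 of [psi]_B.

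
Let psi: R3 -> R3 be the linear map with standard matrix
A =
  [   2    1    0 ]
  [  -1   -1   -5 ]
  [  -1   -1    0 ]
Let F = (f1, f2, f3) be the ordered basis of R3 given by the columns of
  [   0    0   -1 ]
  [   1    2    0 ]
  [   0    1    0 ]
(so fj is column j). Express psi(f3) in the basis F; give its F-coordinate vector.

Compute psi(f3) = A f3 = <-2, 1, 1> in standard coordinates.
Then write this in F-coordinates: solve for y in y_1 f1 + ... + y_3 f3 = <-2, 1, 1>.
This gives y = <-1, 1, 2>, which is column 3 of [psi]_F.

<-1, 1, 2>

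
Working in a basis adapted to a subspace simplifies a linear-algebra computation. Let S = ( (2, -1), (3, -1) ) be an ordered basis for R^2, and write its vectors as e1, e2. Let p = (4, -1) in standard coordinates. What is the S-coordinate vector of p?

(-1, 2)

We seek scalars with c_1 e1 + c_2 e2 = p; equivalently solve M c = p where the columns of M are e1, e2.
System: 2c_1 + 3c_2 = 4, -c_1 - c_2 = -1; solving gives c_1 = -1, c_2 = 2.
Check: -e1 + 2e2 = (4, -1).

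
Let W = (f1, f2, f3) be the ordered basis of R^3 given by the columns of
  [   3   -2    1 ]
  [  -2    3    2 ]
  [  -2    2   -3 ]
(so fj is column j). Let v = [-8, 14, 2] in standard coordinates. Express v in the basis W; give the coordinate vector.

[v]_W is the unique c with M c = v, where M has columns f1, ..., f3.
Gaussian elimination on [M | v] yields c = (-2, 2, 2).
Check: -2f1 + 2f2 + 2f3 = [-8, 14, 2].

[-2, 2, 2]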